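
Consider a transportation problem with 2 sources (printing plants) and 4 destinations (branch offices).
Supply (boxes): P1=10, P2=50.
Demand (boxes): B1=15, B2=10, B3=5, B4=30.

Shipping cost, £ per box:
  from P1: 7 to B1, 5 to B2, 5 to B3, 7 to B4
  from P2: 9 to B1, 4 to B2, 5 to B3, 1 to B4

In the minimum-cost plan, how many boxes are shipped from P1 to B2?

0

Optimal shipments:
  P1→B1: 10 × £7 = £70
  P2→B1: 5 × £9 = £45
  P2→B2: 10 × £4 = £40
  P2→B3: 5 × £5 = £25
  P2→B4: 30 × £1 = £30
Total cost = £210.
The route P1→B2 is not used.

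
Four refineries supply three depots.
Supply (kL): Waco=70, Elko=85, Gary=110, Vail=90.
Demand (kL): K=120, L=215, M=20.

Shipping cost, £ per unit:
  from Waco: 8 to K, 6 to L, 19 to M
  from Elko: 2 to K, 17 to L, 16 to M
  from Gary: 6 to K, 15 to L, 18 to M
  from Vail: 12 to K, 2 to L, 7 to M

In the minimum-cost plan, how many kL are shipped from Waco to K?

Solving gives:
  Waco–L: 70 kL
  Elko–K: 85 kL
  Gary–K: 35 kL
  Gary–L: 55 kL
  Gary–M: 20 kL
  Vail–L: 90 kL
Total cost = £2165.
The route Waco→K is not used.

0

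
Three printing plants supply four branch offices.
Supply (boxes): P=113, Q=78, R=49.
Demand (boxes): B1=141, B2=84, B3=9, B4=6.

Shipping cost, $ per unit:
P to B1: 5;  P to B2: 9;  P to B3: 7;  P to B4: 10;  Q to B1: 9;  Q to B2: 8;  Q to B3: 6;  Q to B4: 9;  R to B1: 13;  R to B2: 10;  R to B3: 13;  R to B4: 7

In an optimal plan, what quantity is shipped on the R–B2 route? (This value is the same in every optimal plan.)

Solving gives:
  P–B1: 113 × $5 = $565
  Q–B1: 28 × $9 = $252
  Q–B2: 41 × $8 = $328
  Q–B3: 9 × $6 = $54
  R–B2: 43 × $10 = $430
  R–B4: 6 × $7 = $42
Total cost = $1671.
So R→B2 carries 43 boxes.

43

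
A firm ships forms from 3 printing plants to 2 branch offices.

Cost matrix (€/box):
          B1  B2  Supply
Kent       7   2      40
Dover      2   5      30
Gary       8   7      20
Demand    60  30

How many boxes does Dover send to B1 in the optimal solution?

30

Solving gives:
  Kent→B1: 10 × €7 = €70
  Kent→B2: 30 × €2 = €60
  Dover→B1: 30 × €2 = €60
  Gary→B1: 20 × €8 = €160
Total cost = €350.
So Dover→B1 carries 30 boxes.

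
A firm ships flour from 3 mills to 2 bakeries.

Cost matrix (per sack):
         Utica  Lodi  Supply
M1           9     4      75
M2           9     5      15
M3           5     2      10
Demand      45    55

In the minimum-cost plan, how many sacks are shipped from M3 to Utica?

10

The minimum-cost plan:
  M1→Utica: 20 × 9 = 180
  M1→Lodi: 55 × 4 = 220
  M2→Utica: 15 × 9 = 135
  M3→Utica: 10 × 5 = 50
Total cost = 585.
So M3→Utica carries 10 sacks.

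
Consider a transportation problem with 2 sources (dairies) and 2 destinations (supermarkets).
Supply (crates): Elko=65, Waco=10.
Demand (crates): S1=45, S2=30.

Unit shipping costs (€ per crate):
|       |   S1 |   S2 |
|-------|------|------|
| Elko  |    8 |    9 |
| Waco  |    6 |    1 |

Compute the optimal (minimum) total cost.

550

An optimal shipping plan:
  Elko->S1: 45 crates
  Elko->S2: 20 crates
  Waco->S2: 10 crates
Total cost = €550.
(Supply check: Elko ships 65; Waco ships 10.)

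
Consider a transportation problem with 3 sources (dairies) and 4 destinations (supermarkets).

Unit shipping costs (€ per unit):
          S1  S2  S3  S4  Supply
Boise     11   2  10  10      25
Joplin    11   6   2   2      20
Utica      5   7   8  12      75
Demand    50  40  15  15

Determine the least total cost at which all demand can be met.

An optimal shipping plan:
  Boise->S2: 25 × €2 = €50
  Joplin->S3: 5 × €2 = €10
  Joplin->S4: 15 × €2 = €30
  Utica->S1: 50 × €5 = €250
  Utica->S2: 15 × €7 = €105
  Utica->S3: 10 × €8 = €80
Total = 50 + 10 + 30 + 250 + 105 + 80 = €525.

525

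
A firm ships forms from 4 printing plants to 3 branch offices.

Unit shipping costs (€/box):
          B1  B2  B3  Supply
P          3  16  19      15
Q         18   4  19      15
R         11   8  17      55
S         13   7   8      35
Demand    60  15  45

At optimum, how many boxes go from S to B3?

35

The minimum-cost plan:
  P→B1: 15 × €3 = €45
  Q→B2: 15 × €4 = €60
  R→B1: 45 × €11 = €495
  R→B3: 10 × €17 = €170
  S→B3: 35 × €8 = €280
Total cost = €1050.
So S→B3 carries 35 boxes.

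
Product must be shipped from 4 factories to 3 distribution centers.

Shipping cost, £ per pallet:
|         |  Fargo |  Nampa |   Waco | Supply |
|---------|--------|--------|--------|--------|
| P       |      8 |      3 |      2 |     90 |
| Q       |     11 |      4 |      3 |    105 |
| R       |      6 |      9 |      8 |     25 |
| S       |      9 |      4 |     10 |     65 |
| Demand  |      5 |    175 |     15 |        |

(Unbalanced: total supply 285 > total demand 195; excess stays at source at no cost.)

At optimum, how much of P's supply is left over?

0

Minimum-cost shipments:
  P–Nampa: 90 × £3 = £270
  Q–Nampa: 20 × £4 = £80
  Q–Waco: 15 × £3 = £45
  R–Fargo: 5 × £6 = £30
  S–Nampa: 65 × £4 = £260
Total cost = £685.
P ships 90 of its 90, leaving 0.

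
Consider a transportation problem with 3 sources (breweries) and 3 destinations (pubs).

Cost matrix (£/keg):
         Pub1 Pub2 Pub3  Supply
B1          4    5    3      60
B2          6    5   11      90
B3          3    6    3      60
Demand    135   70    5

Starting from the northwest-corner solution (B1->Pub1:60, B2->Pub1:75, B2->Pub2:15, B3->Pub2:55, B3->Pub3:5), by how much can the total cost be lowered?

225

Current plan cost = 60·4 + 75·6 + 15·5 + 55·6 + 5·3 = £1110.
Optimal plan:
  B1→Pub1: 55 × £4 = £220
  B1→Pub3: 5 × £3 = £15
  B2→Pub1: 20 × £6 = £120
  B2→Pub2: 70 × £5 = £350
  B3→Pub1: 60 × £3 = £180
Optimal cost = £885.
Saving = 1110 − 885 = £225.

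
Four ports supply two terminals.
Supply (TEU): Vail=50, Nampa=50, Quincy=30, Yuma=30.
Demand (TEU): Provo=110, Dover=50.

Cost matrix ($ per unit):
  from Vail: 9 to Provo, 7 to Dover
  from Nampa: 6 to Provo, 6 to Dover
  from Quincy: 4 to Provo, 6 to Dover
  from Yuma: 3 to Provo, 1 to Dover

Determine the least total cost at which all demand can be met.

860

Optimal allocation:
  Vail->Provo: 30 × $9 = $270
  Vail->Dover: 20 × $7 = $140
  Nampa->Provo: 50 × $6 = $300
  Quincy->Provo: 30 × $4 = $120
  Yuma->Dover: 30 × $1 = $30
Total = 270 + 140 + 300 + 120 + 30 = $860.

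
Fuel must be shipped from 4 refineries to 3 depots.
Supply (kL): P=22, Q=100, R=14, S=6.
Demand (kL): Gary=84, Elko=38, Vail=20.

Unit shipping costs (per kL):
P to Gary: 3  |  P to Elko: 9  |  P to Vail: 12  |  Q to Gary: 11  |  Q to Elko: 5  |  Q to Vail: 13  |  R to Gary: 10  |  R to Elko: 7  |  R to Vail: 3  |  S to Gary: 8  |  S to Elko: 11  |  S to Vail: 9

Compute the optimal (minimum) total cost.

1034

A cheapest plan:
  P→Gary: 22 × 3 = 66
  Q→Gary: 62 × 11 = 682
  Q→Elko: 38 × 5 = 190
  R→Vail: 14 × 3 = 42
  S→Vail: 6 × 9 = 54
Total = 66 + 682 + 190 + 42 + 54 = 1034.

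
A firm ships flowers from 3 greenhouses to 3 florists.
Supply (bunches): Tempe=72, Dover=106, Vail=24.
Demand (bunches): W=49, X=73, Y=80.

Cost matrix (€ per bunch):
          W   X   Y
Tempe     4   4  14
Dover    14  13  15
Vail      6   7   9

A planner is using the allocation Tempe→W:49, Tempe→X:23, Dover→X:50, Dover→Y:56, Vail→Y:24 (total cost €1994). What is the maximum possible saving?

24

Current plan cost = 49·4 + 23·4 + 50·13 + 56·15 + 24·9 = €1994.
Optimal plan:
  Tempe→W: 25 × €4 = €100
  Tempe→X: 47 × €4 = €188
  Dover→X: 26 × €13 = €338
  Dover→Y: 80 × €15 = €1200
  Vail→W: 24 × €6 = €144
Optimal cost = €1970.
Saving = 1994 − 1970 = €24.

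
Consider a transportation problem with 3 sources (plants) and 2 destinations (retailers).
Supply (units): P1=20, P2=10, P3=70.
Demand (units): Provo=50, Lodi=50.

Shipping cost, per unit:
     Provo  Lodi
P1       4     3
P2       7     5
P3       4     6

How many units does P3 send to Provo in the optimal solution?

50

Solving gives:
  P1->Lodi: 20 × 3 = 60
  P2->Lodi: 10 × 5 = 50
  P3->Provo: 50 × 4 = 200
  P3->Lodi: 20 × 6 = 120
Total cost = 430.
So P3→Provo carries 50 units.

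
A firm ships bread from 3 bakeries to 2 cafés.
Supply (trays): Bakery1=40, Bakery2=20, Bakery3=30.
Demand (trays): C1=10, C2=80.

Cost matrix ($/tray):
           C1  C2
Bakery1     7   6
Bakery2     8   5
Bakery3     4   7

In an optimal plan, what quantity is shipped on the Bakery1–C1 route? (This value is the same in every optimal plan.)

0

Solving gives:
  Bakery1->C2: 40 × $6 = $240
  Bakery2->C2: 20 × $5 = $100
  Bakery3->C1: 10 × $4 = $40
  Bakery3->C2: 20 × $7 = $140
Total cost = $520.
The route Bakery1→C1 is not used.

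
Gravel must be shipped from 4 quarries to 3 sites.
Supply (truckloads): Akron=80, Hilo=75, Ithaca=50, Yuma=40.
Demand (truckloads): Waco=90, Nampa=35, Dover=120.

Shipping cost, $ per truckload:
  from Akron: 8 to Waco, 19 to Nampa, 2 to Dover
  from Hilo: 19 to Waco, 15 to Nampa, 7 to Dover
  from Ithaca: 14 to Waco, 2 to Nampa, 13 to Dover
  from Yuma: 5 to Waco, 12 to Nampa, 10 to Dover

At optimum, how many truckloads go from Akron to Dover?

45

Solving gives:
  Akron->Waco: 35 × $8 = $280
  Akron->Dover: 45 × $2 = $90
  Hilo->Dover: 75 × $7 = $525
  Ithaca->Waco: 15 × $14 = $210
  Ithaca->Nampa: 35 × $2 = $70
  Yuma->Waco: 40 × $5 = $200
Total cost = $1375.
So Akron→Dover carries 45 truckloads.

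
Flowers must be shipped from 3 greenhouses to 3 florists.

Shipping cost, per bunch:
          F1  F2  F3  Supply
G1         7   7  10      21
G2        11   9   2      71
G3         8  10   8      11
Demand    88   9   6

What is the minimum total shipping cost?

944

A cheapest plan:
  G1→F1: 21 × 7 = 147
  G2→F1: 56 × 11 = 616
  G2→F2: 9 × 9 = 81
  G2→F3: 6 × 2 = 12
  G3→F1: 11 × 8 = 88
Total = 147 + 616 + 81 + 12 + 88 = 944.
(Supply check: G1 ships 21; G2 ships 71; G3 ships 11.)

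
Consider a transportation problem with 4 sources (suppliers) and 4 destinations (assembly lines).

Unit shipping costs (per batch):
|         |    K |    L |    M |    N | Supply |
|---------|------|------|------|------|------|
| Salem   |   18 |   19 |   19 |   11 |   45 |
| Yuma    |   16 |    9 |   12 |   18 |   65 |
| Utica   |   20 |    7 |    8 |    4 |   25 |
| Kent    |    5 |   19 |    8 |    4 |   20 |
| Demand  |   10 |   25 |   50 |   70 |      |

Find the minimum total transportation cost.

A cheapest plan:
  Salem→N: 45 × 11 = 495
  Yuma→L: 25 × 9 = 225
  Yuma→M: 40 × 12 = 480
  Utica→M: 10 × 8 = 80
  Utica→N: 15 × 4 = 60
  Kent→K: 10 × 5 = 50
  Kent→N: 10 × 4 = 40
Total = 495 + 225 + 480 + 80 + 60 + 50 + 40 = 1430.

1430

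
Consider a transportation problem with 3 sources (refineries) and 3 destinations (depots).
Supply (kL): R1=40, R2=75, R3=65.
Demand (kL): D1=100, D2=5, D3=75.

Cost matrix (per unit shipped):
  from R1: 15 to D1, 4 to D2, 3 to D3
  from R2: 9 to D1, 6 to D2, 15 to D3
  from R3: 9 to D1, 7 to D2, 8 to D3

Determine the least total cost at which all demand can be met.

1330

Optimal allocation:
  R1 to D3: 40 × 3 = 120
  R2 to D1: 70 × 9 = 630
  R2 to D2: 5 × 6 = 30
  R3 to D1: 30 × 9 = 270
  R3 to D3: 35 × 8 = 280
Total = 120 + 630 + 30 + 270 + 280 = 1330.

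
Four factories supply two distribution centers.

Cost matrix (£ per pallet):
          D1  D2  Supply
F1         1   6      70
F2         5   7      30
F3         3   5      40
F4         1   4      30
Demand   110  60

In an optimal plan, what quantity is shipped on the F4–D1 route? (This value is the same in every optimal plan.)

Solving gives:
  F1–D1: 70 × £1 = £70
  F2–D1: 10 × £5 = £50
  F2–D2: 20 × £7 = £140
  F3–D2: 40 × £5 = £200
  F4–D1: 30 × £1 = £30
Total cost = £490.
So F4→D1 carries 30 pallets.

30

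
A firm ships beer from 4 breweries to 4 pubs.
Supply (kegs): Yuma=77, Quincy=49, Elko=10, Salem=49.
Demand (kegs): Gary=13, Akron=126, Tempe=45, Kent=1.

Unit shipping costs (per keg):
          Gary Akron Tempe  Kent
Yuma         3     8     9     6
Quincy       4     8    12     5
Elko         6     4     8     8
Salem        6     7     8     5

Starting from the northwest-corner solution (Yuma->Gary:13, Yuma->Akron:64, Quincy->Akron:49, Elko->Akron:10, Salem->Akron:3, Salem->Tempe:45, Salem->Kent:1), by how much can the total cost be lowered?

1

Current plan cost = 13·3 + 64·8 + 49·8 + 10·4 + 3·7 + 45·8 + 1·5 = 1369.
Optimal plan:
  Yuma–Gary: 13 × 3 = 39
  Yuma–Akron: 64 × 8 = 512
  Quincy–Akron: 48 × 8 = 384
  Quincy–Kent: 1 × 5 = 5
  Elko–Akron: 10 × 4 = 40
  Salem–Akron: 4 × 7 = 28
  Salem–Tempe: 45 × 8 = 360
Optimal cost = 1368.
Saving = 1369 − 1368 = 1.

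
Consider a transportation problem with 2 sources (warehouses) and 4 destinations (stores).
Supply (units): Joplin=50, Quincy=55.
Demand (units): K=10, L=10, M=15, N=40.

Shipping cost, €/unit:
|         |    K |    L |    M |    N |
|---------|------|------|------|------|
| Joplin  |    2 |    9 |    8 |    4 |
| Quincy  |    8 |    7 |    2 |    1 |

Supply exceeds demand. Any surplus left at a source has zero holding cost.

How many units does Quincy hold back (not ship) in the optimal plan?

An optimal plan:
  Joplin→K: 10 × €2 = €20
  Joplin→L: 10 × €9 = €90
  Quincy→M: 15 × €2 = €30
  Quincy→N: 40 × €1 = €40
Total cost = €180.
Quincy ships 55 of its 55, leaving 0.

0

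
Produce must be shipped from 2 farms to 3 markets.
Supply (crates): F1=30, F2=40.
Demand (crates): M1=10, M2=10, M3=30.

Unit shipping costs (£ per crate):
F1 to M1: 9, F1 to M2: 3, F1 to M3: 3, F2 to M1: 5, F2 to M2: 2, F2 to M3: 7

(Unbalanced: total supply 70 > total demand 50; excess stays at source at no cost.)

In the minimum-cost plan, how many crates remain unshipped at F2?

20

An optimal plan:
  F1→M3: 30 × £3 = £90
  F2→M1: 10 × £5 = £50
  F2→M2: 10 × £2 = £20
Total cost = £160.
F2 ships 20 of its 40, leaving 20.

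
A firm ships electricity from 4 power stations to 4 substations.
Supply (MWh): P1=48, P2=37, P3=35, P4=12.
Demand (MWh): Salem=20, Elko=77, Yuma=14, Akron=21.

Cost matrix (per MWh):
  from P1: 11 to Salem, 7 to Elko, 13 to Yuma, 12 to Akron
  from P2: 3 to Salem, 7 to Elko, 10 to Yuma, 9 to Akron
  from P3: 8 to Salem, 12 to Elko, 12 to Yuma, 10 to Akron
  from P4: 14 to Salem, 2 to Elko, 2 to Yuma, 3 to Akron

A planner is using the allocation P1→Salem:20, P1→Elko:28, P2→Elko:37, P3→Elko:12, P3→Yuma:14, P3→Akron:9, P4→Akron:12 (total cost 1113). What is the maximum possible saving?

196

Current plan cost = 20·11 + 28·7 + 37·7 + 12·12 + 14·12 + 9·10 + 12·3 = 1113.
Optimal plan:
  P1->Elko: 48 MWh
  P2->Salem: 20 MWh
  P2->Elko: 17 MWh
  P3->Yuma: 14 MWh
  P3->Akron: 21 MWh
  P4->Elko: 12 MWh
Optimal cost = 917.
Saving = 1113 − 917 = 196.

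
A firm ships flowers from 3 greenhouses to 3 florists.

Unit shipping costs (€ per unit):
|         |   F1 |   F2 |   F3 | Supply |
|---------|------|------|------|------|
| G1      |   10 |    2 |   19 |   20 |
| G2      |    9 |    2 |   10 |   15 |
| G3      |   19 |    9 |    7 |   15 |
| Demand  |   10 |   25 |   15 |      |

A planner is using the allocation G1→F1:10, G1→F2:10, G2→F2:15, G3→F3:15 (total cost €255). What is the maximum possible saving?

Current plan cost = 10·10 + 10·2 + 15·2 + 15·7 = €255.
Optimal plan:
  G1 to F2: 20 × €2 = €40
  G2 to F1: 10 × €9 = €90
  G2 to F2: 5 × €2 = €10
  G3 to F3: 15 × €7 = €105
Optimal cost = €245.
Saving = 255 − 245 = €10.

10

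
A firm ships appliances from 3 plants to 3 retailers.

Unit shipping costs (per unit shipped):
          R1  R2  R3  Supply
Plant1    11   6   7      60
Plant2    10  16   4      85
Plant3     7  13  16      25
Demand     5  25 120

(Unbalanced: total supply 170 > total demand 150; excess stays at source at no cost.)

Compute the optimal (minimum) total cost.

770

A cheapest plan:
  Plant1 to R2: 25 units
  Plant1 to R3: 35 units
  Plant2 to R3: 85 units
  Plant3 to R1: 5 units
Total cost = 770.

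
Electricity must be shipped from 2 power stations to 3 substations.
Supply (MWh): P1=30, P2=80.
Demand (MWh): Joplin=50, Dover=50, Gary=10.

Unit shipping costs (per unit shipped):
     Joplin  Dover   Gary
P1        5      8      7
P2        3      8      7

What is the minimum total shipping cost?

620

Optimal allocation:
  P1->Dover: 30 × 8 = 240
  P2->Joplin: 50 × 3 = 150
  P2->Dover: 20 × 8 = 160
  P2->Gary: 10 × 7 = 70
Total = 240 + 150 + 160 + 70 = 620.
(Supply check: P1 ships 30; P2 ships 80.)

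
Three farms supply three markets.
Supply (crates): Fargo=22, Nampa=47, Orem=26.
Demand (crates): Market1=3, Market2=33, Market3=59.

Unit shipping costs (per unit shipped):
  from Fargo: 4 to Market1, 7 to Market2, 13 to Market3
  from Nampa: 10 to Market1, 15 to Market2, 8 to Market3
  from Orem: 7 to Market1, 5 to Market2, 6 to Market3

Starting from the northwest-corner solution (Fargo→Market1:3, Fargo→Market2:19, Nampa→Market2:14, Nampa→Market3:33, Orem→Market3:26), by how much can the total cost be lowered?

112

Current plan cost = 3·4 + 19·7 + 14·15 + 33·8 + 26·6 = 775.
Optimal plan:
  Fargo–Market1: 3 crates
  Fargo–Market2: 19 crates
  Nampa–Market3: 47 crates
  Orem–Market2: 14 crates
  Orem–Market3: 12 crates
Optimal cost = 663.
Saving = 775 − 663 = 112.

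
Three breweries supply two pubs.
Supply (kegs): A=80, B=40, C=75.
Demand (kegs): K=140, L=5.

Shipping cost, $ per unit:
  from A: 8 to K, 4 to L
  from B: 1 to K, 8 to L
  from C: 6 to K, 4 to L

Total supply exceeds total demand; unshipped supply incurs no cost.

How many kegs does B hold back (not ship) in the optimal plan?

0

Minimum-cost shipments:
  A–K: 25 × $8 = $200
  A–L: 5 × $4 = $20
  B–K: 40 × $1 = $40
  C–K: 75 × $6 = $450
Total cost = $710.
B ships 40 of its 40, leaving 0.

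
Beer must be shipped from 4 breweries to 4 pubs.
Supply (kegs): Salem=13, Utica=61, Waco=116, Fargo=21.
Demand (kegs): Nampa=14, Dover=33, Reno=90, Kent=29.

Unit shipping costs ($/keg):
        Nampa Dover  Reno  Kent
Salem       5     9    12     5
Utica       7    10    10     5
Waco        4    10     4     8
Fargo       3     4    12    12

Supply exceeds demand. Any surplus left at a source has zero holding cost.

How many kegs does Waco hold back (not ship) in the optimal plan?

12

Minimum-cost shipments:
  Salem to Dover: 12 × $9 = $108
  Salem to Kent: 1 × $5 = $5
  Utica to Kent: 28 × $5 = $140
  Waco to Nampa: 14 × $4 = $56
  Waco to Reno: 90 × $4 = $360
  Fargo to Dover: 21 × $4 = $84
Total cost = $753.
Waco ships 104 of its 116, leaving 12.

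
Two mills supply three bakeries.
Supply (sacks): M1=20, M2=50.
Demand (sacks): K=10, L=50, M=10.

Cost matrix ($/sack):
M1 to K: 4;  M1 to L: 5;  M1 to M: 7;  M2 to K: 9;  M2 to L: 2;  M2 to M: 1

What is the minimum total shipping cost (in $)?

One minimum-cost allocation:
  M1→K: 10 × $4 = $40
  M1→L: 10 × $5 = $50
  M2→L: 40 × $2 = $80
  M2→M: 10 × $1 = $10
Total = 40 + 50 + 80 + 10 = $180.
(Supply check: M1 ships 20; M2 ships 50.)

180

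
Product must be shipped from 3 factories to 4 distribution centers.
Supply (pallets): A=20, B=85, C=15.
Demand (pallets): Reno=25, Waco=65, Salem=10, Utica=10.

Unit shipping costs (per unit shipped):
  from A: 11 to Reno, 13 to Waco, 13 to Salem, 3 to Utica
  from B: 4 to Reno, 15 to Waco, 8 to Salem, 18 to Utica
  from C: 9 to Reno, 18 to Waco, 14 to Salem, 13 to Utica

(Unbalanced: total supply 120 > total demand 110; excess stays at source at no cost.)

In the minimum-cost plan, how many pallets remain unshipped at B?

0

Minimum-cost shipments:
  A→Waco: 10 × 13 = 130
  A→Utica: 10 × 3 = 30
  B→Reno: 25 × 4 = 100
  B→Waco: 50 × 15 = 750
  B→Salem: 10 × 8 = 80
  C→Waco: 5 × 18 = 90
Total cost = 1180.
B ships 85 of its 85, leaving 0.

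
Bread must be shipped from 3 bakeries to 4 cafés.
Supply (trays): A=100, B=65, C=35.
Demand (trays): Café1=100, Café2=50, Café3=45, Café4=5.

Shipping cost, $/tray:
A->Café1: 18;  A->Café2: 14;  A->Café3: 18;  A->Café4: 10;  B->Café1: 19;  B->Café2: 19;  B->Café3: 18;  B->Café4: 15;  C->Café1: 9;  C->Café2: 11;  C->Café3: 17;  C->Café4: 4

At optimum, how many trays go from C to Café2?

Optimal shipments:
  A→Café1: 45 × $18 = $810
  A→Café2: 50 × $14 = $700
  A→Café4: 5 × $10 = $50
  B→Café1: 20 × $19 = $380
  B→Café3: 45 × $18 = $810
  C→Café1: 35 × $9 = $315
Total cost = $3065.
The route C→Café2 is not used.

0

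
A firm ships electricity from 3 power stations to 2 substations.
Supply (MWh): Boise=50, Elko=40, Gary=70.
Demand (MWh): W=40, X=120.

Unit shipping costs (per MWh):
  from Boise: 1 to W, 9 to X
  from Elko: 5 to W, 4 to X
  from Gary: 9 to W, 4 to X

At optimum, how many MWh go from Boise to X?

10

The minimum-cost plan:
  Boise–W: 40 MWh
  Boise–X: 10 MWh
  Elko–X: 40 MWh
  Gary–X: 70 MWh
Total cost = 570.
So Boise→X carries 10 MWh.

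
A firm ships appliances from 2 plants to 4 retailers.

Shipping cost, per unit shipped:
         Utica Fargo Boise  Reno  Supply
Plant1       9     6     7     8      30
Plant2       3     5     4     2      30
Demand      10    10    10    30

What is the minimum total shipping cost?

280

A cheapest plan:
  Plant1 to Utica: 10 × 9 = 90
  Plant1 to Fargo: 10 × 6 = 60
  Plant1 to Boise: 10 × 7 = 70
  Plant2 to Reno: 30 × 2 = 60
Total = 90 + 60 + 70 + 60 = 280.
(Supply check: Plant1 ships 30; Plant2 ships 30.)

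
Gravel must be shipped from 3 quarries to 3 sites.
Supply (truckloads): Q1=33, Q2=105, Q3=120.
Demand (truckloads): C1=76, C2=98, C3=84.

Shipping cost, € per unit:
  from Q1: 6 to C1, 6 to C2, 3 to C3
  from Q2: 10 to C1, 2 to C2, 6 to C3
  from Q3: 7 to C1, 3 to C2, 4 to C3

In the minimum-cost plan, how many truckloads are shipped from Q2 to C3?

7

The minimum-cost plan:
  Q1->C3: 33 × €3 = €99
  Q2->C2: 98 × €2 = €196
  Q2->C3: 7 × €6 = €42
  Q3->C1: 76 × €7 = €532
  Q3->C3: 44 × €4 = €176
Total cost = €1045.
So Q2→C3 carries 7 truckloads.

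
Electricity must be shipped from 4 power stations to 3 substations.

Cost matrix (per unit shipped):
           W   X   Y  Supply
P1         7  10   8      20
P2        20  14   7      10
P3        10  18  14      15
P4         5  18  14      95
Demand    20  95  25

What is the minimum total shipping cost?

1930

A cheapest plan:
  P1->X: 20 × 10 = 200
  P2->Y: 10 × 7 = 70
  P3->X: 15 × 18 = 270
  P4->W: 20 × 5 = 100
  P4->X: 60 × 18 = 1080
  P4->Y: 15 × 14 = 210
Total = 200 + 70 + 270 + 100 + 1080 + 210 = 1930.
(Supply check: P1 ships 20; P2 ships 10; P3 ships 15; P4 ships 95.)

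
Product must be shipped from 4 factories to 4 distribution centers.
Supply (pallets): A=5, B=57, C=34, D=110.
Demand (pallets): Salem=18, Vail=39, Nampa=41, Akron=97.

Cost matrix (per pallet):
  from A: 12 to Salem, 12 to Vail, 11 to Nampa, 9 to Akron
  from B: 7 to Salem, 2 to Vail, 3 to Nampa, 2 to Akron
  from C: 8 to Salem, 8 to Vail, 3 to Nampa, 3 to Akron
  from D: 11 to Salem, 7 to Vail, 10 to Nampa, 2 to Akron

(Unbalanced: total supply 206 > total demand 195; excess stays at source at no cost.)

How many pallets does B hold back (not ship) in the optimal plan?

0

Minimum-cost shipments:
  B to Salem: 11 × 7 = 77
  B to Vail: 39 × 2 = 78
  B to Nampa: 7 × 3 = 21
  C to Nampa: 34 × 3 = 102
  D to Salem: 7 × 11 = 77
  D to Akron: 97 × 2 = 194
Total cost = 549.
B ships 57 of its 57, leaving 0.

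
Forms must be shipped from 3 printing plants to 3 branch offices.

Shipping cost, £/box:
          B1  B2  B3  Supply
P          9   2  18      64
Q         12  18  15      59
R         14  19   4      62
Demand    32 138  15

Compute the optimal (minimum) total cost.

1951

A cheapest plan:
  P→B2: 64 × £2 = £128
  Q→B1: 32 × £12 = £384
  Q→B2: 27 × £18 = £486
  R→B2: 47 × £19 = £893
  R→B3: 15 × £4 = £60
Total = 128 + 384 + 486 + 893 + 60 = £1951.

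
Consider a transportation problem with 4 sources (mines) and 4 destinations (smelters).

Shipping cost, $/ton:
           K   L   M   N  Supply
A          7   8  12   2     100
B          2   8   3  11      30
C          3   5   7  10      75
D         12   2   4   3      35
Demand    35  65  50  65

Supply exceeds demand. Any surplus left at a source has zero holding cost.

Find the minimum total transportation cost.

715

A cheapest plan:
  A to L: 10 × $8 = $80
  A to N: 65 × $2 = $130
  B to M: 30 × $3 = $90
  C to K: 35 × $3 = $105
  C to L: 20 × $5 = $100
  C to M: 20 × $7 = $140
  D to L: 35 × $2 = $70
Total = 80 + 130 + 90 + 105 + 100 + 140 + 70 = $715.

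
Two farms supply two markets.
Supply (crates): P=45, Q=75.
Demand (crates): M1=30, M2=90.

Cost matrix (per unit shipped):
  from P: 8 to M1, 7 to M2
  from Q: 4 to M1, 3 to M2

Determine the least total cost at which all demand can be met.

570

Optimal allocation:
  P→M2: 45 crates
  Q→M1: 30 crates
  Q→M2: 45 crates
Total cost = 570.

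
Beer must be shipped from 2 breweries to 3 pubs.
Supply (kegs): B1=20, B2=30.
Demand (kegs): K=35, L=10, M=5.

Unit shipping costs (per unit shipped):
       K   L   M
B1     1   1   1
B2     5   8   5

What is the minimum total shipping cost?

A cheapest plan:
  B1 to K: 5 × 1 = 5
  B1 to L: 10 × 1 = 10
  B1 to M: 5 × 1 = 5
  B2 to K: 30 × 5 = 150
Total = 5 + 10 + 5 + 150 = 170.

170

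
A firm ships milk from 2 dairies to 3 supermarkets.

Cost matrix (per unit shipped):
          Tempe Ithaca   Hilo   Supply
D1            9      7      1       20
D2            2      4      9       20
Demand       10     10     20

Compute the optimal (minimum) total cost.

80

A cheapest plan:
  D1–Hilo: 20 × 1 = 20
  D2–Tempe: 10 × 2 = 20
  D2–Ithaca: 10 × 4 = 40
Total = 20 + 20 + 40 = 80.
(Supply check: D1 ships 20; D2 ships 20.)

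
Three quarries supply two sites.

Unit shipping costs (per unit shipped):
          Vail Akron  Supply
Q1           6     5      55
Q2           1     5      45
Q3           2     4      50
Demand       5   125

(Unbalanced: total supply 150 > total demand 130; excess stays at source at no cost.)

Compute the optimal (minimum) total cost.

580

A cheapest plan:
  Q1→Akron: 55 truckloads
  Q2→Vail: 5 truckloads
  Q2→Akron: 20 truckloads
  Q3→Akron: 50 truckloads
Total cost = 580.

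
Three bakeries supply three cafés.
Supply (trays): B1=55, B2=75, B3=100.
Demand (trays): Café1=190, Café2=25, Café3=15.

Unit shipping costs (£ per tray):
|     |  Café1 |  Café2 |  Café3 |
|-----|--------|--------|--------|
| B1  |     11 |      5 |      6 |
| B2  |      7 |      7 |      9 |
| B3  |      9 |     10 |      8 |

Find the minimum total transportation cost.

1805

An optimal shipping plan:
  B1 to Café1: 15 trays
  B1 to Café2: 25 trays
  B1 to Café3: 15 trays
  B2 to Café1: 75 trays
  B3 to Café1: 100 trays
Total cost = £1805.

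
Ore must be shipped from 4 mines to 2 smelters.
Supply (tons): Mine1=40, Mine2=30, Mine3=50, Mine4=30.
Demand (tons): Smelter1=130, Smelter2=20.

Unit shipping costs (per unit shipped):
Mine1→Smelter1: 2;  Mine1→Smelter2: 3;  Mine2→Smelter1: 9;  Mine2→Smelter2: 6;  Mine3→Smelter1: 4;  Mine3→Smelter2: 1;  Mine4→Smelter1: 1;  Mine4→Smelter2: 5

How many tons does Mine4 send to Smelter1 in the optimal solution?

Solving gives:
  Mine1–Smelter1: 40 × 2 = 80
  Mine2–Smelter1: 10 × 9 = 90
  Mine2–Smelter2: 20 × 6 = 120
  Mine3–Smelter1: 50 × 4 = 200
  Mine4–Smelter1: 30 × 1 = 30
Total cost = 520.
So Mine4→Smelter1 carries 30 tons.

30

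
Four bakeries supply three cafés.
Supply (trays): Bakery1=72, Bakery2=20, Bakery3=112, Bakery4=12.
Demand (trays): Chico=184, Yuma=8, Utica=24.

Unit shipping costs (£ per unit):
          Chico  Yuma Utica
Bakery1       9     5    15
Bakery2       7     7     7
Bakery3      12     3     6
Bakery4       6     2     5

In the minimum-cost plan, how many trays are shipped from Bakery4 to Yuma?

Solving gives:
  Bakery1–Chico: 72 × £9 = £648
  Bakery2–Chico: 20 × £7 = £140
  Bakery3–Chico: 80 × £12 = £960
  Bakery3–Yuma: 8 × £3 = £24
  Bakery3–Utica: 24 × £6 = £144
  Bakery4–Chico: 12 × £6 = £72
Total cost = £1988.
The route Bakery4→Yuma is not used.

0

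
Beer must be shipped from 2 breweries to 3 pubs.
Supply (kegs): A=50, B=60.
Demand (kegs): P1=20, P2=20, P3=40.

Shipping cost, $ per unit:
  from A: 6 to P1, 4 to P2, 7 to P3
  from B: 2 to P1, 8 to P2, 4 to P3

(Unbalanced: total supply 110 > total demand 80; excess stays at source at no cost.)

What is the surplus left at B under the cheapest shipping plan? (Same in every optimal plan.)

An optimal plan:
  A→P2: 20 × $4 = $80
  B→P1: 20 × $2 = $40
  B→P3: 40 × $4 = $160
Total cost = $280.
B ships 60 of its 60, leaving 0.

0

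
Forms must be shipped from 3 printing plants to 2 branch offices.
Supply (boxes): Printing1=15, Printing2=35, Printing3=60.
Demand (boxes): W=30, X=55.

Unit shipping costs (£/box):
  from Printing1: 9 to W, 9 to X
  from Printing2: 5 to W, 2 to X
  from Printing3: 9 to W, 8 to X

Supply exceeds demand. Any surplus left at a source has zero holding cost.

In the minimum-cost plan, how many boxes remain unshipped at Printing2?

0

An optimal plan:
  Printing2–X: 35 × £2 = £70
  Printing3–W: 30 × £9 = £270
  Printing3–X: 20 × £8 = £160
Total cost = £500.
Printing2 ships 35 of its 35, leaving 0.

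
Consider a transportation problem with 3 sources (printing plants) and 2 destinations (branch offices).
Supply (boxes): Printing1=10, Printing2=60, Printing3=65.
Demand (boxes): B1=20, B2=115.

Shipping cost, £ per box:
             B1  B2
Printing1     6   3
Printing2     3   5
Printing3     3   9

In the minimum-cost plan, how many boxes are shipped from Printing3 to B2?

The minimum-cost plan:
  Printing1 to B2: 10 × £3 = £30
  Printing2 to B2: 60 × £5 = £300
  Printing3 to B1: 20 × £3 = £60
  Printing3 to B2: 45 × £9 = £405
Total cost = £795.
So Printing3→B2 carries 45 boxes.

45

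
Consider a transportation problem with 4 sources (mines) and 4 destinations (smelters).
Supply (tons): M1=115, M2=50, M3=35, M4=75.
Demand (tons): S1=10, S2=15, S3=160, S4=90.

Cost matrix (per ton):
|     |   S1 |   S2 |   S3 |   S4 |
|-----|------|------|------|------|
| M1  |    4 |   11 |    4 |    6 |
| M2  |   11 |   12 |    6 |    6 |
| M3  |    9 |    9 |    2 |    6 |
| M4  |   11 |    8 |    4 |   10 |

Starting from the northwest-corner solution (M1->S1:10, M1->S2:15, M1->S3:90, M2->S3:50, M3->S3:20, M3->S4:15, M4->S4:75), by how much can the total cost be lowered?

Current plan cost = 10·4 + 15·11 + 90·4 + 50·6 + 20·2 + 15·6 + 75·10 = 1745.
Optimal plan:
  M1–S1: 10 tons
  M1–S3: 65 tons
  M1–S4: 40 tons
  M2–S4: 50 tons
  M3–S3: 35 tons
  M4–S2: 15 tons
  M4–S3: 60 tons
Optimal cost = 1270.
Saving = 1745 − 1270 = 475.

475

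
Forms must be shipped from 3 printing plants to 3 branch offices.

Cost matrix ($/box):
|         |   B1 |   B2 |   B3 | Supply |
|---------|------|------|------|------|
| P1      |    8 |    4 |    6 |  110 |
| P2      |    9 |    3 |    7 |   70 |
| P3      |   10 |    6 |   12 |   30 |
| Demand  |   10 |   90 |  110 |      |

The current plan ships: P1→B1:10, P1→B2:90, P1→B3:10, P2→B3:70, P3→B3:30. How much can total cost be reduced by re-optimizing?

Current plan cost = 10·8 + 90·4 + 10·6 + 70·7 + 30·12 = $1350.
Optimal plan:
  P1->B3: 110 × $6 = $660
  P2->B2: 70 × $3 = $210
  P3->B1: 10 × $10 = $100
  P3->B2: 20 × $6 = $120
Optimal cost = $1090.
Saving = 1350 − 1090 = $260.

260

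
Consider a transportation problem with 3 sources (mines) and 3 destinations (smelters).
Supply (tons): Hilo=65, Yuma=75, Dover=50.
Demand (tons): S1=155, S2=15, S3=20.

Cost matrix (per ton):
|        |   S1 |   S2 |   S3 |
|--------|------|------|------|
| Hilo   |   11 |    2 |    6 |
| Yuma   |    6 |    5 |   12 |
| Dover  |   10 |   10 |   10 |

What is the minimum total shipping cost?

Optimal allocation:
  Hilo–S1: 30 × 11 = 330
  Hilo–S2: 15 × 2 = 30
  Hilo–S3: 20 × 6 = 120
  Yuma–S1: 75 × 6 = 450
  Dover–S1: 50 × 10 = 500
Total = 330 + 30 + 120 + 450 + 500 = 1430.

1430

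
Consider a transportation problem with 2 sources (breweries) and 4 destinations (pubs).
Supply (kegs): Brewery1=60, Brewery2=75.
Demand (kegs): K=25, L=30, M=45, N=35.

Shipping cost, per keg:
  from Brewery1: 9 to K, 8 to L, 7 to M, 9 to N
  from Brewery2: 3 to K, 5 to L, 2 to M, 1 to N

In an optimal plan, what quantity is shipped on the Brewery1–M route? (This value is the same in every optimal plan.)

Optimal shipments:
  Brewery1->L: 30 × 8 = 240
  Brewery1->M: 30 × 7 = 210
  Brewery2->K: 25 × 3 = 75
  Brewery2->M: 15 × 2 = 30
  Brewery2->N: 35 × 1 = 35
Total cost = 590.
So Brewery1→M carries 30 kegs.

30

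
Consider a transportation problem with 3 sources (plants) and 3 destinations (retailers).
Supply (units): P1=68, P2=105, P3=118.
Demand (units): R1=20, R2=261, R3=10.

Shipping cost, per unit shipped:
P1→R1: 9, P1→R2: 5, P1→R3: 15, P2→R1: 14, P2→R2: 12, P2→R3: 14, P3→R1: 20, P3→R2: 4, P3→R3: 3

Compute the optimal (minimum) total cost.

2102

A cheapest plan:
  P1–R2: 68 × 5 = 340
  P2–R1: 20 × 14 = 280
  P2–R2: 85 × 12 = 1020
  P3–R2: 108 × 4 = 432
  P3–R3: 10 × 3 = 30
Total = 340 + 280 + 1020 + 432 + 30 = 2102.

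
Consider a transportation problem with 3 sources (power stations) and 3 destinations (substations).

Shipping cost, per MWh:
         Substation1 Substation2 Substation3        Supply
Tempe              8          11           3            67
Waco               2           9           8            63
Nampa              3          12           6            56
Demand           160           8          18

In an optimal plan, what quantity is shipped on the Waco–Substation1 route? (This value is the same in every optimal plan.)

63

The minimum-cost plan:
  Tempe->Substation1: 41 × 8 = 328
  Tempe->Substation2: 8 × 11 = 88
  Tempe->Substation3: 18 × 3 = 54
  Waco->Substation1: 63 × 2 = 126
  Nampa->Substation1: 56 × 3 = 168
Total cost = 764.
So Waco→Substation1 carries 63 MWh.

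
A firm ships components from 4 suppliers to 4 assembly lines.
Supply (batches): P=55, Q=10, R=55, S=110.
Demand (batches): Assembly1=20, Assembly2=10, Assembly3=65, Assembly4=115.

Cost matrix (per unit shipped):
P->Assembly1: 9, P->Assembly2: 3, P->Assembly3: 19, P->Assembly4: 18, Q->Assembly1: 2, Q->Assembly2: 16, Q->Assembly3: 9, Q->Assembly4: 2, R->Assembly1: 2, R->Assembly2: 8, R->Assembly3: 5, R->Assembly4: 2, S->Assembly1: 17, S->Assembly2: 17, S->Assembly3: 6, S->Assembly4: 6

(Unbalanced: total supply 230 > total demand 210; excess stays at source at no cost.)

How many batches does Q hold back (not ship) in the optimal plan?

An optimal plan:
  P->Assembly1: 20 × 9 = 180
  P->Assembly2: 10 × 3 = 30
  P->Assembly4: 5 × 18 = 90
  Q->Assembly4: 10 × 2 = 20
  R->Assembly4: 55 × 2 = 110
  S->Assembly3: 65 × 6 = 390
  S->Assembly4: 45 × 6 = 270
Total cost = 1090.
Q ships 10 of its 10, leaving 0.

0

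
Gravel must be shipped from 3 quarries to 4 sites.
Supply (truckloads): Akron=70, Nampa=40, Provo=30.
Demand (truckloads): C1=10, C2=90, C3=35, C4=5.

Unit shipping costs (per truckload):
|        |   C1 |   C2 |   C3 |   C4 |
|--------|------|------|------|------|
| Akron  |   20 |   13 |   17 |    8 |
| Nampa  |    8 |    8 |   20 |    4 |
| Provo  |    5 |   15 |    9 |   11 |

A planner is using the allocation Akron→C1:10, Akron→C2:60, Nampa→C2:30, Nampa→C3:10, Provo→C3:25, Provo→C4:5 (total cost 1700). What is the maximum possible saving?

Current plan cost = 10·20 + 60·13 + 30·8 + 10·20 + 25·9 + 5·11 = 1700.
Optimal plan:
  Akron→C2: 60 × 13 = 780
  Akron→C3: 5 × 17 = 85
  Akron→C4: 5 × 8 = 40
  Nampa→C1: 10 × 8 = 80
  Nampa→C2: 30 × 8 = 240
  Provo→C3: 30 × 9 = 270
Optimal cost = 1495.
Saving = 1700 − 1495 = 205.

205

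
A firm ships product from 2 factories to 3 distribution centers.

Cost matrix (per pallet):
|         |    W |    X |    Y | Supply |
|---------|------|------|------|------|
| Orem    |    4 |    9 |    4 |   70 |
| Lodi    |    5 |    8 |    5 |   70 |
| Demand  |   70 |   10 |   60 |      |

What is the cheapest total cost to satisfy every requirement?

660

One minimum-cost allocation:
  Orem->W: 10 × 4 = 40
  Orem->Y: 60 × 4 = 240
  Lodi->W: 60 × 5 = 300
  Lodi->X: 10 × 8 = 80
Total = 40 + 240 + 300 + 80 = 660.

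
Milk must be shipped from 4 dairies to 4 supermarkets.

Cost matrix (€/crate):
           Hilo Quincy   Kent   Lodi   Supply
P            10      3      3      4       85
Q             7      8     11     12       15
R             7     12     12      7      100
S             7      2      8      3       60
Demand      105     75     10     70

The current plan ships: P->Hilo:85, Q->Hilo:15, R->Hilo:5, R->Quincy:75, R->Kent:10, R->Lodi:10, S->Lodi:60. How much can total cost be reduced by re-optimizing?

Current plan cost = 85·10 + 15·7 + 5·7 + 75·12 + 10·12 + 10·7 + 60·3 = €2260.
Optimal plan:
  P->Quincy: 75 crates
  P->Kent: 10 crates
  Q->Hilo: 15 crates
  R->Hilo: 90 crates
  R->Lodi: 10 crates
  S->Lodi: 60 crates
Optimal cost = €1240.
Saving = 2260 − 1240 = €1020.

1020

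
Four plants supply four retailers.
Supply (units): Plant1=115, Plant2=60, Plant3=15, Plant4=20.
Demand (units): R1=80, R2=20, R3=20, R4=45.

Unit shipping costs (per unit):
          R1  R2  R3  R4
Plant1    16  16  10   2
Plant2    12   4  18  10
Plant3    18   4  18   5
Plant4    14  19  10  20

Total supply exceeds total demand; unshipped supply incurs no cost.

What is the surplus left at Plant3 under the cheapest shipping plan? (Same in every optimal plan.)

0

Minimum-cost shipments:
  Plant1->R1: 5 × 16 = 80
  Plant1->R3: 20 × 10 = 200
  Plant1->R4: 45 × 2 = 90
  Plant2->R1: 55 × 12 = 660
  Plant2->R2: 5 × 4 = 20
  Plant3->R2: 15 × 4 = 60
  Plant4->R1: 20 × 14 = 280
Total cost = 1390.
Plant3 ships 15 of its 15, leaving 0.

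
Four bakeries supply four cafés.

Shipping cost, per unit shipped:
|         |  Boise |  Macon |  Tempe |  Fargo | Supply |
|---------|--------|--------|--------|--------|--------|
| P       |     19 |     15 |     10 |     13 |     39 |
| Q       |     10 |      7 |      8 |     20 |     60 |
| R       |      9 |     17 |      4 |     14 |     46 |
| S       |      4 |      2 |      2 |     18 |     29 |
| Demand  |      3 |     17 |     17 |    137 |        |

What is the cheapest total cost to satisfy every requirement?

2311

One minimum-cost allocation:
  P→Fargo: 39 × 13 = 507
  Q→Macon: 8 × 7 = 56
  Q→Fargo: 52 × 20 = 1040
  R→Fargo: 46 × 14 = 644
  S→Boise: 3 × 4 = 12
  S→Macon: 9 × 2 = 18
  S→Tempe: 17 × 2 = 34
Total = 507 + 56 + 1040 + 644 + 12 + 18 + 34 = 2311.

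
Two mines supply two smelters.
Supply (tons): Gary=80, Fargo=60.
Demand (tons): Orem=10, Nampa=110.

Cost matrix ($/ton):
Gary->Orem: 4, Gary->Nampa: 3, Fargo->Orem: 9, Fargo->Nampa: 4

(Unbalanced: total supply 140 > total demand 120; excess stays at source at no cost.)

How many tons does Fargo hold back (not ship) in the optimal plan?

Minimum-cost shipments:
  Gary->Orem: 10 × $4 = $40
  Gary->Nampa: 70 × $3 = $210
  Fargo->Nampa: 40 × $4 = $160
Total cost = $410.
Fargo ships 40 of its 60, leaving 20.

20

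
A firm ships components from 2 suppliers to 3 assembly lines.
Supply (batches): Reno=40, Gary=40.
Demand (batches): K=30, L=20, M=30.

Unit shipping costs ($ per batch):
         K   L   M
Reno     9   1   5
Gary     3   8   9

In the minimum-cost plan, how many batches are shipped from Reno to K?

0

The minimum-cost plan:
  Reno→L: 20 × $1 = $20
  Reno→M: 20 × $5 = $100
  Gary→K: 30 × $3 = $90
  Gary→M: 10 × $9 = $90
Total cost = $300.
The route Reno→K is not used.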